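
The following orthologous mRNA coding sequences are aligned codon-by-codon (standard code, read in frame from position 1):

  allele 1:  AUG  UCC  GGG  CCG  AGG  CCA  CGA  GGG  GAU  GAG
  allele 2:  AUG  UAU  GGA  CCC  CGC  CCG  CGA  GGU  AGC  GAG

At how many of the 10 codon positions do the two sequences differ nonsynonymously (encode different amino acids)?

Codon 1: AUG Met / AUG Met — identical.
Codon 2: UCC Ser / UAU Tyr — nonsynonymous.
Codon 3: GGG Gly / GGA Gly — synonymous.
Codon 4: CCG Pro / CCC Pro — synonymous.
Codon 5: AGG Arg / CGC Arg — synonymous.
Codon 6: CCA Pro / CCG Pro — synonymous.
Codon 7: CGA Arg / CGA Arg — identical.
Codon 8: GGG Gly / GGU Gly — synonymous.
Codon 9: GAU Asp / AGC Ser — nonsynonymous.
Codon 10: GAG Glu / GAG Glu — identical.
Nonsynonymous differences: 2.

2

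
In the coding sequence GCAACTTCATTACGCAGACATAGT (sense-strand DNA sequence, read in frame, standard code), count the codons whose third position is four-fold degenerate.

4

Codon 1 GCA (Ala): third position 4-fold.
Codon 2 ACT (Thr): third position 4-fold.
Codon 3 TCA (Ser): third position 4-fold.
Codon 4 TTA (Leu): third position 2-fold.
Codon 5 CGC (Arg): third position 4-fold.
Codon 6 AGA (Arg): third position 2-fold.
Codon 7 CAT (His): third position 2-fold.
Codon 8 AGT (Ser): third position 2-fold.
Four-fold degenerate third positions: 4.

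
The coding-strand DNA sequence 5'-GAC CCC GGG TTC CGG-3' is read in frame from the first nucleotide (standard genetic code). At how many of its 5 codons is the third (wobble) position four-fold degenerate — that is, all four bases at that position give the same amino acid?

Codon 1 GAC (Asp): third position 2-fold.
Codon 2 CCC (Pro): third position 4-fold.
Codon 3 GGG (Gly): third position 4-fold.
Codon 4 TTC (Phe): third position 2-fold.
Codon 5 CGG (Arg): third position 4-fold.
Four-fold degenerate third positions: 3.

3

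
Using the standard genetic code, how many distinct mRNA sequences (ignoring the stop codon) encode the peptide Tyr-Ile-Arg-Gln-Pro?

Tyr: 2 codons.
Ile: 3 codons.
Arg: 6 codons.
Gln: 2 codons.
Pro: 4 codons.
2 × 3 × 6 × 2 × 4 = 288.

288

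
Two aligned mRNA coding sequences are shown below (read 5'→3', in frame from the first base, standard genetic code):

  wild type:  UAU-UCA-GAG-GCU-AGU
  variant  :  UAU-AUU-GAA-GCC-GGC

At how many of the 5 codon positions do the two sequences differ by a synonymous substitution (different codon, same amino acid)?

2

Codon 1: UAU Tyr / UAU Tyr — identical.
Codon 2: UCA Ser / AUU Ile — nonsynonymous.
Codon 3: GAG Glu / GAA Glu — synonymous.
Codon 4: GCU Ala / GCC Ala — synonymous.
Codon 5: AGU Ser / GGC Gly — nonsynonymous.
Synonymous differences: 2.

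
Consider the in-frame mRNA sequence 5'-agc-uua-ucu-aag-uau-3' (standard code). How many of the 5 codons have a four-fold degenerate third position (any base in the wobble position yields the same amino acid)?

Codon 1 AGC (Ser): third position 2-fold.
Codon 2 UUA (Leu): third position 2-fold.
Codon 3 UCU (Ser): third position 4-fold.
Codon 4 AAG (Lys): third position 2-fold.
Codon 5 UAU (Tyr): third position 2-fold.
Four-fold degenerate third positions: 1.

1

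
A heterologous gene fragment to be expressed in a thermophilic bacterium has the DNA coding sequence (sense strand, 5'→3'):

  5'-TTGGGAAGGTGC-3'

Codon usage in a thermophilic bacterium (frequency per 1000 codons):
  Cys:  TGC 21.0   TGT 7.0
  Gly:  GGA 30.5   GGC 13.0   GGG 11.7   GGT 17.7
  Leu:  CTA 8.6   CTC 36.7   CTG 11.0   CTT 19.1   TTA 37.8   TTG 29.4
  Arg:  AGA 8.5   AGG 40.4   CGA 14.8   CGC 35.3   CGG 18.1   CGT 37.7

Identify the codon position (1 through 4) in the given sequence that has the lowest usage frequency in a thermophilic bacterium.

Codon 1 TTG (Leu): 29.4 per 1000.
Codon 2 GGA (Gly): 30.5 per 1000.
Codon 3 AGG (Arg): 40.4 per 1000.
Codon 4 TGC (Cys): 21.0 per 1000.
Lowest frequency is 21.0 at codon 4.

4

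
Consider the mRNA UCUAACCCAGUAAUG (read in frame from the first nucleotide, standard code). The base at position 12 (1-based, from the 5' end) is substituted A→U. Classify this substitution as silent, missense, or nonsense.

silent

Position 12 falls in codon 4: GUA → Val.
After the substitution the codon is GUU → Val.
Both encode Val, so the change is synonymous.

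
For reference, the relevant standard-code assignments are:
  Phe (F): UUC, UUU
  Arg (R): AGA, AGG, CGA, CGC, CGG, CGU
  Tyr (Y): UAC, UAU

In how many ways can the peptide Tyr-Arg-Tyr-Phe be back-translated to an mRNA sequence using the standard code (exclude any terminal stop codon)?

48

Tyr: 2 codons.
Arg: 6 codons.
Tyr: 2 codons.
Phe: 2 codons.
2 × 6 × 2 × 2 = 48.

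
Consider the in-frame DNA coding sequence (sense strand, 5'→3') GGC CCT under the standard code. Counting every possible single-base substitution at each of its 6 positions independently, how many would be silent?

6

Codon 1 (GGC, Gly): 3 synonymous substitutions.
Codon 2 (CCT, Pro): 3 synonymous substitutions.
Total: 3 + 3 = 6.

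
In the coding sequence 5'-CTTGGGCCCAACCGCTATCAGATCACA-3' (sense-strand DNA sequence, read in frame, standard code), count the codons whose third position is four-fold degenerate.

5

Codon 1 CTT (Leu): third position 4-fold.
Codon 2 GGG (Gly): third position 4-fold.
Codon 3 CCC (Pro): third position 4-fold.
Codon 4 AAC (Asn): third position 2-fold.
Codon 5 CGC (Arg): third position 4-fold.
Codon 6 TAT (Tyr): third position 2-fold.
Codon 7 CAG (Gln): third position 2-fold.
Codon 8 ATC (Ile): third position 3-fold.
Codon 9 ACA (Thr): third position 4-fold.
Four-fold degenerate third positions: 5.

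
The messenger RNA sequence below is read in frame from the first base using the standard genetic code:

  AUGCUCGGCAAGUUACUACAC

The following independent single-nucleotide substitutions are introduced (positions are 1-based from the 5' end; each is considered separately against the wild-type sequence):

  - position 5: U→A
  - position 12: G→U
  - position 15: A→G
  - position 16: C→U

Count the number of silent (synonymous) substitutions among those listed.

Codon 2: CUC (Leu) → CAC (His) — missense.
Codon 4: AAG (Lys) → AAU (Asn) — missense.
Codon 5: UUA (Leu) → UUG (Leu) — synonymous.
Codon 6: CUA (Leu) → UUA (Leu) — synonymous.
Synonymous: 2 of 4.

2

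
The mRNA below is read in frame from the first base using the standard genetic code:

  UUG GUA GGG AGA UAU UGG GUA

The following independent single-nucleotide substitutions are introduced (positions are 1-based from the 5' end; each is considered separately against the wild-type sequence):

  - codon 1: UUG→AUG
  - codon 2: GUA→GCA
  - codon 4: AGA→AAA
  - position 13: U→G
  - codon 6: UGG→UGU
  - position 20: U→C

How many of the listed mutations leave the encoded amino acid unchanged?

0

Codon 1: UUG (Leu) → AUG (Met) — missense.
Codon 2: GUA (Val) → GCA (Ala) — missense.
Codon 4: AGA (Arg) → AAA (Lys) — missense.
Codon 5: UAU (Tyr) → GAU (Asp) — missense.
Codon 6: UGG (Trp) → UGU (Cys) — missense.
Codon 7: GUA (Val) → GCA (Ala) — missense.
Synonymous: 0 of 6.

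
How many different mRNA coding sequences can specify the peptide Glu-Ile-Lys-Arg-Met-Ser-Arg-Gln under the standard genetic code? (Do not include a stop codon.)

Glu: 2 codons.
Ile: 3 codons.
Lys: 2 codons.
Arg: 6 codons.
Met: 1 codon.
Ser: 6 codons.
Arg: 6 codons.
Gln: 2 codons.
2 × 3 × 2 × 6 × 1 × 6 × 6 × 2 = 5184.

5184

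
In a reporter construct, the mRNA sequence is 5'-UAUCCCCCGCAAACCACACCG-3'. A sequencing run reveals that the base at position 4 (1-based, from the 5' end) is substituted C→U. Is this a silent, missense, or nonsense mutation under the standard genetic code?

Position 4 falls in codon 2: CCC → Pro.
After the substitution the codon is UCC → Ser.
Pro ≠ Ser, so this is a missense mutation.

missense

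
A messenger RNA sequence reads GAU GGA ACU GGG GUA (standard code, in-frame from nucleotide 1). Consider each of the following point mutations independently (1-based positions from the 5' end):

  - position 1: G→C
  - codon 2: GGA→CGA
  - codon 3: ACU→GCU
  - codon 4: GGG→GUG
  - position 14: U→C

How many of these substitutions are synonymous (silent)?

Codon 1: GAU (Asp) → CAU (His) — missense.
Codon 2: GGA (Gly) → CGA (Arg) — missense.
Codon 3: ACU (Thr) → GCU (Ala) — missense.
Codon 4: GGG (Gly) → GUG (Val) — missense.
Codon 5: GUA (Val) → GCA (Ala) — missense.
Synonymous: 0 of 5.

0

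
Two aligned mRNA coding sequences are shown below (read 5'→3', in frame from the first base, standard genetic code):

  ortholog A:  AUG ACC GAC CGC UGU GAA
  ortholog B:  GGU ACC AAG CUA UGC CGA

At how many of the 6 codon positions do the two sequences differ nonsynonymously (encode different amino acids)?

4

Codon 1: AUG Met / GGU Gly — nonsynonymous.
Codon 2: ACC Thr / ACC Thr — identical.
Codon 3: GAC Asp / AAG Lys — nonsynonymous.
Codon 4: CGC Arg / CUA Leu — nonsynonymous.
Codon 5: UGU Cys / UGC Cys — synonymous.
Codon 6: GAA Glu / CGA Arg — nonsynonymous.
Nonsynonymous differences: 4.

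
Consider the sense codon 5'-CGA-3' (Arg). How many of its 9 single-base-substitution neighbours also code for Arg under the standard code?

4

Position 1: AGA → 1 synonymous.
Position 2: none → 0 synonymous.
Position 3: CGT, CGC, CGG → 3 synonymous.
Total: 1 + 0 + 3 = 4.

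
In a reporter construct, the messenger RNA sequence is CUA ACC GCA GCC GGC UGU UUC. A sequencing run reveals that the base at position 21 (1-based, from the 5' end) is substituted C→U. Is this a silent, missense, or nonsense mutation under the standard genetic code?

Position 21 falls in codon 7: UUC → Phe.
After the substitution the codon is UUU → Phe.
Both encode Phe, so the change is synonymous.

silent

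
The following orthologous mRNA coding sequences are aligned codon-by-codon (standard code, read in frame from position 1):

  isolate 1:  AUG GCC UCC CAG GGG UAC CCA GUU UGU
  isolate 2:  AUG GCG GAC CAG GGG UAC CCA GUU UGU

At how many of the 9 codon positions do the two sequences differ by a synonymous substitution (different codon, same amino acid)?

1

Codon 1: AUG Met / AUG Met — identical.
Codon 2: GCC Ala / GCG Ala — synonymous.
Codon 3: UCC Ser / GAC Asp — nonsynonymous.
Codon 4: CAG Gln / CAG Gln — identical.
Codon 5: GGG Gly / GGG Gly — identical.
Codon 6: UAC Tyr / UAC Tyr — identical.
Codon 7: CCA Pro / CCA Pro — identical.
Codon 8: GUU Val / GUU Val — identical.
Codon 9: UGU Cys / UGU Cys — identical.
Synonymous differences: 1.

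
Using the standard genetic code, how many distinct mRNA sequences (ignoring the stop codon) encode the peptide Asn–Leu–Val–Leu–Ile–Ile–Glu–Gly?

Asn: 2 codons.
Leu: 6 codons.
Val: 4 codons.
Leu: 6 codons.
Ile: 3 codons.
Ile: 3 codons.
Glu: 2 codons.
Gly: 4 codons.
2 × 6 × 4 × 6 × 3 × 3 × 2 × 4 = 20736.

20736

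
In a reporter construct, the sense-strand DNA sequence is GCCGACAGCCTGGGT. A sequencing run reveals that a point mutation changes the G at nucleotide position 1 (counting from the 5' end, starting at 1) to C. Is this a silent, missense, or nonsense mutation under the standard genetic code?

Position 1 falls in codon 1: GCC → Ala.
After the substitution the codon is CCC → Pro.
Ala ≠ Pro, so this is a missense mutation.

missense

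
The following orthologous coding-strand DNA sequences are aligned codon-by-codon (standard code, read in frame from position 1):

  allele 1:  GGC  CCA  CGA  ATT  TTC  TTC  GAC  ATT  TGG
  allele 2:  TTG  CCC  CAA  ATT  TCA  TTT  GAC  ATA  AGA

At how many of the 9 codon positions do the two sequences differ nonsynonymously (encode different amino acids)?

4

Codon 1: GGC Gly / TTG Leu — nonsynonymous.
Codon 2: CCA Pro / CCC Pro — synonymous.
Codon 3: CGA Arg / CAA Gln — nonsynonymous.
Codon 4: ATT Ile / ATT Ile — identical.
Codon 5: TTC Phe / TCA Ser — nonsynonymous.
Codon 6: TTC Phe / TTT Phe — synonymous.
Codon 7: GAC Asp / GAC Asp — identical.
Codon 8: ATT Ile / ATA Ile — synonymous.
Codon 9: TGG Trp / AGA Arg — nonsynonymous.
Nonsynonymous differences: 4.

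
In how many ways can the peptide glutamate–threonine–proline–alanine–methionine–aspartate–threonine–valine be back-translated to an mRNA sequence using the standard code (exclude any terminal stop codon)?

4096

Glu: 2 codons.
Thr: 4 codons.
Pro: 4 codons.
Ala: 4 codons.
Met: 1 codon.
Asp: 2 codons.
Thr: 4 codons.
Val: 4 codons.
2 × 4 × 4 × 4 × 1 × 2 × 4 × 4 = 4096.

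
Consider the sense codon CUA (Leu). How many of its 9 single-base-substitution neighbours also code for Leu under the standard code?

4

Position 1: UUA → 1 synonymous.
Position 2: none → 0 synonymous.
Position 3: CUU, CUC, CUG → 3 synonymous.
Total: 1 + 0 + 3 = 4.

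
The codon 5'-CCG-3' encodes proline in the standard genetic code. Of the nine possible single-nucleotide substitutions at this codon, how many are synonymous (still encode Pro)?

Position 1: none → 0 synonymous.
Position 2: none → 0 synonymous.
Position 3: CCU, CCC, CCA → 3 synonymous.
Total: 0 + 0 + 3 = 3.

3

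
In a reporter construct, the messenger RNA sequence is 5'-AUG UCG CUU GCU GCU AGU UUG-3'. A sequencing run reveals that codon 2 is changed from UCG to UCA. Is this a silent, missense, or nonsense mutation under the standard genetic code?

Position 6 falls in codon 2: UCG → Ser.
After the substitution the codon is UCA → Ser.
Both encode Ser, so the change is synonymous.

silent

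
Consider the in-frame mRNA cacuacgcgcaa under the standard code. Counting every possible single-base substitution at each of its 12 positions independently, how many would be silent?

6

Codon 1 (CAC, His): 1 synonymous substitution.
Codon 2 (UAC, Tyr): 1 synonymous substitution.
Codon 3 (GCG, Ala): 3 synonymous substitutions.
Codon 4 (CAA, Gln): 1 synonymous substitution.
Total: 1 + 1 + 3 + 1 = 6.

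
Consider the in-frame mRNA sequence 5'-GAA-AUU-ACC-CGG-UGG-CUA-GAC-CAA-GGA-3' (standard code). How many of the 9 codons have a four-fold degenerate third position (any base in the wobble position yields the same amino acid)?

4

Codon 1 GAA (Glu): third position 2-fold.
Codon 2 AUU (Ile): third position 3-fold.
Codon 3 ACC (Thr): third position 4-fold.
Codon 4 CGG (Arg): third position 4-fold.
Codon 5 UGG (Trp): third position 1-fold.
Codon 6 CUA (Leu): third position 4-fold.
Codon 7 GAC (Asp): third position 2-fold.
Codon 8 CAA (Gln): third position 2-fold.
Codon 9 GGA (Gly): third position 4-fold.
Four-fold degenerate third positions: 4.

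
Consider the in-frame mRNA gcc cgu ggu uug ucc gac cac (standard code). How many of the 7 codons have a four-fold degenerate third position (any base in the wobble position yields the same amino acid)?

Codon 1 GCC (Ala): third position 4-fold.
Codon 2 CGU (Arg): third position 4-fold.
Codon 3 GGU (Gly): third position 4-fold.
Codon 4 UUG (Leu): third position 2-fold.
Codon 5 UCC (Ser): third position 4-fold.
Codon 6 GAC (Asp): third position 2-fold.
Codon 7 CAC (His): third position 2-fold.
Four-fold degenerate third positions: 4.

4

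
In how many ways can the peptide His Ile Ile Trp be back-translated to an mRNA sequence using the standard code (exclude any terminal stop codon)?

His: 2 codons.
Ile: 3 codons.
Ile: 3 codons.
Trp: 1 codon.
2 × 3 × 3 × 1 = 18.

18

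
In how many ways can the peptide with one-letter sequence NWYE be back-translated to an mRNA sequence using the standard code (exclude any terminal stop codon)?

Asn: 2 codons.
Trp: 1 codon.
Tyr: 2 codons.
Glu: 2 codons.
2 × 1 × 2 × 2 = 8.

8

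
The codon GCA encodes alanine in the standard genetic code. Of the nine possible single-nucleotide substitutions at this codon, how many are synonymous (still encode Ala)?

3

Position 1: none → 0 synonymous.
Position 2: none → 0 synonymous.
Position 3: GCU, GCC, GCG → 3 synonymous.
Total: 0 + 0 + 3 = 3.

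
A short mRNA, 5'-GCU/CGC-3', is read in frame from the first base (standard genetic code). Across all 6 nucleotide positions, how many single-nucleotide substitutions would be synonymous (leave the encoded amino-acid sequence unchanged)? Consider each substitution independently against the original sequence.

Codon 1 (GCU, Ala): 3 synonymous substitutions.
Codon 2 (CGC, Arg): 3 synonymous substitutions.
Total: 3 + 3 = 6.

6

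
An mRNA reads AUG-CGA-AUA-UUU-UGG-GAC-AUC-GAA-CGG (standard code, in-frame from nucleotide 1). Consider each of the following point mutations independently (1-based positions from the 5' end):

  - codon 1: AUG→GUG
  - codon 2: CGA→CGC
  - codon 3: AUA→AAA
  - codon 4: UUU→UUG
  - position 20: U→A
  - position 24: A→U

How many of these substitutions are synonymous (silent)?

1

Codon 1: AUG (Met) → GUG (Val) — missense.
Codon 2: CGA (Arg) → CGC (Arg) — synonymous.
Codon 3: AUA (Ile) → AAA (Lys) — missense.
Codon 4: UUU (Phe) → UUG (Leu) — missense.
Codon 7: AUC (Ile) → AAC (Asn) — missense.
Codon 8: GAA (Glu) → GAU (Asp) — missense.
Synonymous: 1 of 6.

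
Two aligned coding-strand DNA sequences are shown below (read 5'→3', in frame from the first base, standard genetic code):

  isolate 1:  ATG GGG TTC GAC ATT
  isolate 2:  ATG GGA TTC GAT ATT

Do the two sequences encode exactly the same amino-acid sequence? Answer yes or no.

yes

Codon 1: ATG Met / ATG Met — identical.
Codon 2: GGG Gly / GGA Gly — synonymous.
Codon 3: TTC Phe / TTC Phe — identical.
Codon 4: GAC Asp / GAT Asp — synonymous.
Codon 5: ATT Ile / ATT Ile — identical.
Nonsynonymous differences: 0 → same protein.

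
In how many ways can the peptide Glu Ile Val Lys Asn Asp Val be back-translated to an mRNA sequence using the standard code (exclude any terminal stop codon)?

Glu: 2 codons.
Ile: 3 codons.
Val: 4 codons.
Lys: 2 codons.
Asn: 2 codons.
Asp: 2 codons.
Val: 4 codons.
2 × 3 × 4 × 2 × 2 × 2 × 4 = 768.

768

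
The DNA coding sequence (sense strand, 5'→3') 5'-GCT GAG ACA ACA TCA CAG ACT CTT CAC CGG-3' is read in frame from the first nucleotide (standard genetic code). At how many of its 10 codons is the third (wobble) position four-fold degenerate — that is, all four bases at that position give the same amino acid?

7

Codon 1 GCT (Ala): third position 4-fold.
Codon 2 GAG (Glu): third position 2-fold.
Codon 3 ACA (Thr): third position 4-fold.
Codon 4 ACA (Thr): third position 4-fold.
Codon 5 TCA (Ser): third position 4-fold.
Codon 6 CAG (Gln): third position 2-fold.
Codon 7 ACT (Thr): third position 4-fold.
Codon 8 CTT (Leu): third position 4-fold.
Codon 9 CAC (His): third position 2-fold.
Codon 10 CGG (Arg): third position 4-fold.
Four-fold degenerate third positions: 7.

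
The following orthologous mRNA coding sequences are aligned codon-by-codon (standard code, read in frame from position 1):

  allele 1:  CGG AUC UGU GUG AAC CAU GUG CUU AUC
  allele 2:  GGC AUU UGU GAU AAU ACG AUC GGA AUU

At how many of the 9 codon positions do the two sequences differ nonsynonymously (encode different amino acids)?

5

Codon 1: CGG Arg / GGC Gly — nonsynonymous.
Codon 2: AUC Ile / AUU Ile — synonymous.
Codon 3: UGU Cys / UGU Cys — identical.
Codon 4: GUG Val / GAU Asp — nonsynonymous.
Codon 5: AAC Asn / AAU Asn — synonymous.
Codon 6: CAU His / ACG Thr — nonsynonymous.
Codon 7: GUG Val / AUC Ile — nonsynonymous.
Codon 8: CUU Leu / GGA Gly — nonsynonymous.
Codon 9: AUC Ile / AUU Ile — synonymous.
Nonsynonymous differences: 5.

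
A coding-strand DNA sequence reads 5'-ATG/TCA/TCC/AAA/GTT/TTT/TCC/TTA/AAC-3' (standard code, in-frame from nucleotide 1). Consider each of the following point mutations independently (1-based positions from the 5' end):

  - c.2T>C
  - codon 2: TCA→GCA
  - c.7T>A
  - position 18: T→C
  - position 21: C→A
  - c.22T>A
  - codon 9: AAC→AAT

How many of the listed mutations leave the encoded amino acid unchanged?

3

Codon 1: ATG (Met) → ACG (Thr) — missense.
Codon 2: TCA (Ser) → GCA (Ala) — missense.
Codon 3: TCC (Ser) → ACC (Thr) — missense.
Codon 6: TTT (Phe) → TTC (Phe) — synonymous.
Codon 7: TCC (Ser) → TCA (Ser) — synonymous.
Codon 8: TTA (Leu) → ATA (Ile) — missense.
Codon 9: AAC (Asn) → AAT (Asn) — synonymous.
Synonymous: 3 of 7.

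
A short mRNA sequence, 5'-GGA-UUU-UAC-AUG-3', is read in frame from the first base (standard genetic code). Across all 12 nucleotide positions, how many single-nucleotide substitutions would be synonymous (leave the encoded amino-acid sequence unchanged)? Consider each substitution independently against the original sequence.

Codon 1 (GGA, Gly): 3 synonymous substitutions.
Codon 2 (UUU, Phe): 1 synonymous substitution.
Codon 3 (UAC, Tyr): 1 synonymous substitution.
Codon 4 (AUG, Met): 0 synonymous substitutions.
Total: 3 + 1 + 1 + 0 = 5.

5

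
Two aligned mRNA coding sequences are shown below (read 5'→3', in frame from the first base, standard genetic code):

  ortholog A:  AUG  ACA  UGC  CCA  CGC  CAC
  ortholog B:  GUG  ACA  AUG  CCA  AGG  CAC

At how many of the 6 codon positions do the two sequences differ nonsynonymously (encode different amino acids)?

2

Codon 1: AUG Met / GUG Val — nonsynonymous.
Codon 2: ACA Thr / ACA Thr — identical.
Codon 3: UGC Cys / AUG Met — nonsynonymous.
Codon 4: CCA Pro / CCA Pro — identical.
Codon 5: CGC Arg / AGG Arg — synonymous.
Codon 6: CAC His / CAC His — identical.
Nonsynonymous differences: 2.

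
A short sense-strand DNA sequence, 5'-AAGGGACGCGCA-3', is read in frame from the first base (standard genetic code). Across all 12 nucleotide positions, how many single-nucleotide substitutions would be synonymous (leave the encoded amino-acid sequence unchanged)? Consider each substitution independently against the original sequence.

10

Codon 1 (AAG, Lys): 1 synonymous substitution.
Codon 2 (GGA, Gly): 3 synonymous substitutions.
Codon 3 (CGC, Arg): 3 synonymous substitutions.
Codon 4 (GCA, Ala): 3 synonymous substitutions.
Total: 1 + 3 + 3 + 3 = 10.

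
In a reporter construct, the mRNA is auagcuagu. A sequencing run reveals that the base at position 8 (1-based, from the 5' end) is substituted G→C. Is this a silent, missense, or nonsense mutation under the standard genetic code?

missense

Position 8 falls in codon 3: AGU → Ser.
After the substitution the codon is ACU → Thr.
Ser ≠ Thr, so this is a missense mutation.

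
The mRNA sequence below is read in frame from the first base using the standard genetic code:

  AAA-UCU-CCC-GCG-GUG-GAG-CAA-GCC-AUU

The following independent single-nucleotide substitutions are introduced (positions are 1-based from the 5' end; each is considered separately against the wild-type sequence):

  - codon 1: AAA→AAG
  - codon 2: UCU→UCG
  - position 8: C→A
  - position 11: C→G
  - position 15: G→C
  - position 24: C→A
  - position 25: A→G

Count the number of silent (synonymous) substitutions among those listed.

4

Codon 1: AAA (Lys) → AAG (Lys) — synonymous.
Codon 2: UCU (Ser) → UCG (Ser) — synonymous.
Codon 3: CCC (Pro) → CAC (His) — missense.
Codon 4: GCG (Ala) → GGG (Gly) — missense.
Codon 5: GUG (Val) → GUC (Val) — synonymous.
Codon 8: GCC (Ala) → GCA (Ala) — synonymous.
Codon 9: AUU (Ile) → GUU (Val) — missense.
Synonymous: 4 of 7.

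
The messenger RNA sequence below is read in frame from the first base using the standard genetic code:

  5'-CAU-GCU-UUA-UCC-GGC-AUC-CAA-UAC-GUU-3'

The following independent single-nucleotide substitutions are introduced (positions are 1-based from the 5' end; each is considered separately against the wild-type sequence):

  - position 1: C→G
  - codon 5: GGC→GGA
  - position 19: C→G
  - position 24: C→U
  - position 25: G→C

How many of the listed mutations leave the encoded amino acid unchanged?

2

Codon 1: CAU (His) → GAU (Asp) — missense.
Codon 5: GGC (Gly) → GGA (Gly) — synonymous.
Codon 7: CAA (Gln) → GAA (Glu) — missense.
Codon 8: UAC (Tyr) → UAU (Tyr) — synonymous.
Codon 9: GUU (Val) → CUU (Leu) — missense.
Synonymous: 2 of 5.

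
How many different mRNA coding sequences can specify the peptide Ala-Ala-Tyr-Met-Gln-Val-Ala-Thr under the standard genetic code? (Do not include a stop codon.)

4096

Ala: 4 codons.
Ala: 4 codons.
Tyr: 2 codons.
Met: 1 codon.
Gln: 2 codons.
Val: 4 codons.
Ala: 4 codons.
Thr: 4 codons.
4 × 4 × 2 × 1 × 2 × 4 × 4 × 4 = 4096.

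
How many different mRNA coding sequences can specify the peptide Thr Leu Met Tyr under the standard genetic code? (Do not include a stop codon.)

Thr: 4 codons.
Leu: 6 codons.
Met: 1 codon.
Tyr: 2 codons.
4 × 6 × 1 × 2 = 48.

48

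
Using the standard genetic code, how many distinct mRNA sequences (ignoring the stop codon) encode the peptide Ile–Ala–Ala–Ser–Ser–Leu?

Ile: 3 codons.
Ala: 4 codons.
Ala: 4 codons.
Ser: 6 codons.
Ser: 6 codons.
Leu: 6 codons.
3 × 4 × 4 × 6 × 6 × 6 = 10368.

10368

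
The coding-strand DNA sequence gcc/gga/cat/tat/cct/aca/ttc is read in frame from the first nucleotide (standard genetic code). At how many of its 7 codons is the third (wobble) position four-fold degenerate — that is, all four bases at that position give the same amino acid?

4

Codon 1 GCC (Ala): third position 4-fold.
Codon 2 GGA (Gly): third position 4-fold.
Codon 3 CAT (His): third position 2-fold.
Codon 4 TAT (Tyr): third position 2-fold.
Codon 5 CCT (Pro): third position 4-fold.
Codon 6 ACA (Thr): third position 4-fold.
Codon 7 TTC (Phe): third position 2-fold.
Four-fold degenerate third positions: 4.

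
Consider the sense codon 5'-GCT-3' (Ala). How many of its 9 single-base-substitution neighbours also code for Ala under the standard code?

Position 1: none → 0 synonymous.
Position 2: none → 0 synonymous.
Position 3: GCC, GCA, GCG → 3 synonymous.
Total: 0 + 0 + 3 = 3.

3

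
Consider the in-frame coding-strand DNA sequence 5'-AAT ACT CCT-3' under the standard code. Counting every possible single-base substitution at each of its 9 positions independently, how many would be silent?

7

Codon 1 (AAT, Asn): 1 synonymous substitution.
Codon 2 (ACT, Thr): 3 synonymous substitutions.
Codon 3 (CCT, Pro): 3 synonymous substitutions.
Total: 1 + 3 + 3 = 7.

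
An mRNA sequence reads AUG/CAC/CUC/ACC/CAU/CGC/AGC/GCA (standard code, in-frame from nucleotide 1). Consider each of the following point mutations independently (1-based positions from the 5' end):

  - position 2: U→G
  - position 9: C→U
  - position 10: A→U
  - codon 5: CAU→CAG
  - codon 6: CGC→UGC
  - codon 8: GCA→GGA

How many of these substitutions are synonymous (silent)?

1

Codon 1: AUG (Met) → AGG (Arg) — missense.
Codon 3: CUC (Leu) → CUU (Leu) — synonymous.
Codon 4: ACC (Thr) → UCC (Ser) — missense.
Codon 5: CAU (His) → CAG (Gln) — missense.
Codon 6: CGC (Arg) → UGC (Cys) — missense.
Codon 8: GCA (Ala) → GGA (Gly) — missense.
Synonymous: 1 of 6.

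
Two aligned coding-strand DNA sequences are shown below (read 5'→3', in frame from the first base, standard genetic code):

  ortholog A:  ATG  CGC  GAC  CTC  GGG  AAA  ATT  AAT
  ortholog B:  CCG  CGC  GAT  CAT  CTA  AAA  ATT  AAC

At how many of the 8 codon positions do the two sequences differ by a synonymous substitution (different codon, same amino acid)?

Codon 1: ATG Met / CCG Pro — nonsynonymous.
Codon 2: CGC Arg / CGC Arg — identical.
Codon 3: GAC Asp / GAT Asp — synonymous.
Codon 4: CTC Leu / CAT His — nonsynonymous.
Codon 5: GGG Gly / CTA Leu — nonsynonymous.
Codon 6: AAA Lys / AAA Lys — identical.
Codon 7: ATT Ile / ATT Ile — identical.
Codon 8: AAT Asn / AAC Asn — synonymous.
Synonymous differences: 2.

2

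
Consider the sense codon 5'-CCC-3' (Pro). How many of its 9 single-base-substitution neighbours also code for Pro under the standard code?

Position 1: none → 0 synonymous.
Position 2: none → 0 synonymous.
Position 3: CCT, CCA, CCG → 3 synonymous.
Total: 0 + 0 + 3 = 3.

3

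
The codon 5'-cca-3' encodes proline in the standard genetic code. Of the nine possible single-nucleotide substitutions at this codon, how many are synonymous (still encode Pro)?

3

Position 1: none → 0 synonymous.
Position 2: none → 0 synonymous.
Position 3: CCT, CCC, CCG → 3 synonymous.
Total: 0 + 0 + 3 = 3.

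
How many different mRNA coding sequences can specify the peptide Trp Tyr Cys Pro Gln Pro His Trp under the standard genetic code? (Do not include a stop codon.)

256

Trp: 1 codon.
Tyr: 2 codons.
Cys: 2 codons.
Pro: 4 codons.
Gln: 2 codons.
Pro: 4 codons.
His: 2 codons.
Trp: 1 codon.
1 × 2 × 2 × 4 × 2 × 4 × 2 × 1 = 256.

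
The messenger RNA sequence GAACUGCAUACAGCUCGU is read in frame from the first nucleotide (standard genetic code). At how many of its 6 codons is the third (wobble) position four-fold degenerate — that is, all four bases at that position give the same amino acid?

4

Codon 1 GAA (Glu): third position 2-fold.
Codon 2 CUG (Leu): third position 4-fold.
Codon 3 CAU (His): third position 2-fold.
Codon 4 ACA (Thr): third position 4-fold.
Codon 5 GCU (Ala): third position 4-fold.
Codon 6 CGU (Arg): third position 4-fold.
Four-fold degenerate third positions: 4.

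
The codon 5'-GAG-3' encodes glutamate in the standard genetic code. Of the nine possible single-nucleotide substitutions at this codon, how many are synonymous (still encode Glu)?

1

Position 1: none → 0 synonymous.
Position 2: none → 0 synonymous.
Position 3: GAA → 1 synonymous.
Total: 0 + 0 + 1 = 1.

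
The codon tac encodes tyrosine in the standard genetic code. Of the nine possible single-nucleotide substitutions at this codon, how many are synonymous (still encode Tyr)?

1

Position 1: none → 0 synonymous.
Position 2: none → 0 synonymous.
Position 3: TAT → 1 synonymous.
Total: 0 + 0 + 1 = 1.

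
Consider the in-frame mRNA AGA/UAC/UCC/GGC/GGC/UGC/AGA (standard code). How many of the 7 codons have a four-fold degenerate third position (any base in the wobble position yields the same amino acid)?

Codon 1 AGA (Arg): third position 2-fold.
Codon 2 UAC (Tyr): third position 2-fold.
Codon 3 UCC (Ser): third position 4-fold.
Codon 4 GGC (Gly): third position 4-fold.
Codon 5 GGC (Gly): third position 4-fold.
Codon 6 UGC (Cys): third position 2-fold.
Codon 7 AGA (Arg): third position 2-fold.
Four-fold degenerate third positions: 3.

3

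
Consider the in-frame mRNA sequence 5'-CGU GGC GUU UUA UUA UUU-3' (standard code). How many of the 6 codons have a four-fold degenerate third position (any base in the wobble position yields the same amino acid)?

Codon 1 CGU (Arg): third position 4-fold.
Codon 2 GGC (Gly): third position 4-fold.
Codon 3 GUU (Val): third position 4-fold.
Codon 4 UUA (Leu): third position 2-fold.
Codon 5 UUA (Leu): third position 2-fold.
Codon 6 UUU (Phe): third position 2-fold.
Four-fold degenerate third positions: 3.

3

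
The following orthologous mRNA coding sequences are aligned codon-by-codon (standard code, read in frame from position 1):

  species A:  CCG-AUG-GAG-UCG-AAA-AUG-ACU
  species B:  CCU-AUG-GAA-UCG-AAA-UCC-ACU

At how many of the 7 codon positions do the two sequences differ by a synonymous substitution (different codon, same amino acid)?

Codon 1: CCG Pro / CCU Pro — synonymous.
Codon 2: AUG Met / AUG Met — identical.
Codon 3: GAG Glu / GAA Glu — synonymous.
Codon 4: UCG Ser / UCG Ser — identical.
Codon 5: AAA Lys / AAA Lys — identical.
Codon 6: AUG Met / UCC Ser — nonsynonymous.
Codon 7: ACU Thr / ACU Thr — identical.
Synonymous differences: 2.

2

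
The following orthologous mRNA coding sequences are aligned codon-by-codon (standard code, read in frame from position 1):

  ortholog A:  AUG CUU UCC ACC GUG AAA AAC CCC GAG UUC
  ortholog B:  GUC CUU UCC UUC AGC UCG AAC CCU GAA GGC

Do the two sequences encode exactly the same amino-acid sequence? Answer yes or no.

Codon 1: AUG Met / GUC Val — nonsynonymous.
Codon 2: CUU Leu / CUU Leu — identical.
Codon 3: UCC Ser / UCC Ser — identical.
Codon 4: ACC Thr / UUC Phe — nonsynonymous.
Codon 5: GUG Val / AGC Ser — nonsynonymous.
Codon 6: AAA Lys / UCG Ser — nonsynonymous.
Codon 7: AAC Asn / AAC Asn — identical.
Codon 8: CCC Pro / CCU Pro — synonymous.
Codon 9: GAG Glu / GAA Glu — synonymous.
Codon 10: UUC Phe / GGC Gly — nonsynonymous.
Nonsynonymous differences: 5 → different protein.

no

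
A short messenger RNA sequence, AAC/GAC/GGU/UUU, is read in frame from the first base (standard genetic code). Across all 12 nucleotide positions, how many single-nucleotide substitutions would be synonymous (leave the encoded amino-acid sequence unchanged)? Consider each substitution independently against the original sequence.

Codon 1 (AAC, Asn): 1 synonymous substitution.
Codon 2 (GAC, Asp): 1 synonymous substitution.
Codon 3 (GGU, Gly): 3 synonymous substitutions.
Codon 4 (UUU, Phe): 1 synonymous substitution.
Total: 1 + 1 + 3 + 1 = 6.

6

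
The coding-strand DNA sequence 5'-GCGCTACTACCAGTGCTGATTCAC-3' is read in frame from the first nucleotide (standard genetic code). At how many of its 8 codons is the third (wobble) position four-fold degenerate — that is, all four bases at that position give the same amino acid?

Codon 1 GCG (Ala): third position 4-fold.
Codon 2 CTA (Leu): third position 4-fold.
Codon 3 CTA (Leu): third position 4-fold.
Codon 4 CCA (Pro): third position 4-fold.
Codon 5 GTG (Val): third position 4-fold.
Codon 6 CTG (Leu): third position 4-fold.
Codon 7 ATT (Ile): third position 3-fold.
Codon 8 CAC (His): third position 2-fold.
Four-fold degenerate third positions: 6.

6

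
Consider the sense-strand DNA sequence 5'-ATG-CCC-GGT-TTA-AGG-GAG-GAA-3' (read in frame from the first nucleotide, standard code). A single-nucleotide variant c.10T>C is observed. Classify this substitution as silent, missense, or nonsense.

Position 10 falls in codon 4: TTA → Leu.
After the substitution the codon is CTA → Leu.
Both encode Leu, so the change is synonymous.

silent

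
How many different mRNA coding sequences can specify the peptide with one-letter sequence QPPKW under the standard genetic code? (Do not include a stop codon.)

Gln: 2 codons.
Pro: 4 codons.
Pro: 4 codons.
Lys: 2 codons.
Trp: 1 codon.
2 × 4 × 4 × 2 × 1 = 64.

64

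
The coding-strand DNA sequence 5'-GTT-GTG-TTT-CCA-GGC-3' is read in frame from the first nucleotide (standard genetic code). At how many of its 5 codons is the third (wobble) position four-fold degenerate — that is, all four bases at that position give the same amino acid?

4

Codon 1 GTT (Val): third position 4-fold.
Codon 2 GTG (Val): third position 4-fold.
Codon 3 TTT (Phe): third position 2-fold.
Codon 4 CCA (Pro): third position 4-fold.
Codon 5 GGC (Gly): third position 4-fold.
Four-fold degenerate third positions: 4.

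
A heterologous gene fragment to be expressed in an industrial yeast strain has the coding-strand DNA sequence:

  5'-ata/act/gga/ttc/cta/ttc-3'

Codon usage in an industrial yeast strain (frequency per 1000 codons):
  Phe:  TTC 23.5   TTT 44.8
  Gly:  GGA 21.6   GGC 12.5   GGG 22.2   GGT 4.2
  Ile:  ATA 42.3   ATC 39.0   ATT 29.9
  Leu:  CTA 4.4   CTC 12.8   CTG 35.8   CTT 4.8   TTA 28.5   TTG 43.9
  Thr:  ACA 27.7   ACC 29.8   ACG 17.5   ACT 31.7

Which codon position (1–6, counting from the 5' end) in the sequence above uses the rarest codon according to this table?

5

Codon 1 ATA (Ile): 42.3 per 1000.
Codon 2 ACT (Thr): 31.7 per 1000.
Codon 3 GGA (Gly): 21.6 per 1000.
Codon 4 TTC (Phe): 23.5 per 1000.
Codon 5 CTA (Leu): 4.4 per 1000.
Codon 6 TTC (Phe): 23.5 per 1000.
Lowest frequency is 4.4 at codon 5.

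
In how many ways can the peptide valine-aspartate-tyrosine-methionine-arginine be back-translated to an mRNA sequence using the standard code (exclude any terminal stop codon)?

96

Val: 4 codons.
Asp: 2 codons.
Tyr: 2 codons.
Met: 1 codon.
Arg: 6 codons.
4 × 2 × 2 × 1 × 6 = 96.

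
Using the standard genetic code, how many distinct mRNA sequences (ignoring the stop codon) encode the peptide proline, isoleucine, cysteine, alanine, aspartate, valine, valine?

Pro: 4 codons.
Ile: 3 codons.
Cys: 2 codons.
Ala: 4 codons.
Asp: 2 codons.
Val: 4 codons.
Val: 4 codons.
4 × 3 × 2 × 4 × 2 × 4 × 4 = 3072.

3072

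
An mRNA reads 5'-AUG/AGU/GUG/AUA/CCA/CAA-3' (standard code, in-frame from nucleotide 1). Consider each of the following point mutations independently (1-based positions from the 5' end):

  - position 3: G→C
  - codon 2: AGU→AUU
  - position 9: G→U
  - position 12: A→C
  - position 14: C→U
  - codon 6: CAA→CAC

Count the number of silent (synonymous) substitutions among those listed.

Codon 1: AUG (Met) → AUC (Ile) — missense.
Codon 2: AGU (Ser) → AUU (Ile) — missense.
Codon 3: GUG (Val) → GUU (Val) — synonymous.
Codon 4: AUA (Ile) → AUC (Ile) — synonymous.
Codon 5: CCA (Pro) → CUA (Leu) — missense.
Codon 6: CAA (Gln) → CAC (His) — missense.
Synonymous: 2 of 6.

2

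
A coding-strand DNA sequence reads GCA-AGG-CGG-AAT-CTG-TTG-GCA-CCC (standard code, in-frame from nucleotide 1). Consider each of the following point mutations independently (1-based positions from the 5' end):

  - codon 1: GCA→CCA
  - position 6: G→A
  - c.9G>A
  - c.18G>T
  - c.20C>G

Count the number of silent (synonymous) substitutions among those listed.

2

Codon 1: GCA (Ala) → CCA (Pro) — missense.
Codon 2: AGG (Arg) → AGA (Arg) — synonymous.
Codon 3: CGG (Arg) → CGA (Arg) — synonymous.
Codon 6: TTG (Leu) → TTT (Phe) — missense.
Codon 7: GCA (Ala) → GGA (Gly) — missense.
Synonymous: 2 of 5.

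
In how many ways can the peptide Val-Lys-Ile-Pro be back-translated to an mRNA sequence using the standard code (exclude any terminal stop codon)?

96

Val: 4 codons.
Lys: 2 codons.
Ile: 3 codons.
Pro: 4 codons.
4 × 2 × 3 × 4 = 96.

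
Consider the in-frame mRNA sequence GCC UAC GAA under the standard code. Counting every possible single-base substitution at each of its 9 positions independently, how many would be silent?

Codon 1 (GCC, Ala): 3 synonymous substitutions.
Codon 2 (UAC, Tyr): 1 synonymous substitution.
Codon 3 (GAA, Glu): 1 synonymous substitution.
Total: 3 + 1 + 1 = 5.

5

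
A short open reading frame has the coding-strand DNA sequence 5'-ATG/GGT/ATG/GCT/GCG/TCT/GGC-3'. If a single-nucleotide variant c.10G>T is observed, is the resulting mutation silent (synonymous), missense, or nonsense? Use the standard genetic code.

Position 10 falls in codon 4: GCT → Ala.
After the substitution the codon is TCT → Ser.
Ala ≠ Ser, so this is a missense mutation.

missense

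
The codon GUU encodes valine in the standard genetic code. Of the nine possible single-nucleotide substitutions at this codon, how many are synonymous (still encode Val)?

3

Position 1: none → 0 synonymous.
Position 2: none → 0 synonymous.
Position 3: GUC, GUA, GUG → 3 synonymous.
Total: 0 + 0 + 3 = 3.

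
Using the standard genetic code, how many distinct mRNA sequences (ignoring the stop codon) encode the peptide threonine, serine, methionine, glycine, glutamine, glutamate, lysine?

Thr: 4 codons.
Ser: 6 codons.
Met: 1 codon.
Gly: 4 codons.
Gln: 2 codons.
Glu: 2 codons.
Lys: 2 codons.
4 × 6 × 1 × 4 × 2 × 2 × 2 = 768.

768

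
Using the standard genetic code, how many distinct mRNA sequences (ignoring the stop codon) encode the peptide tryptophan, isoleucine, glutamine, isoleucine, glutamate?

Trp: 1 codon.
Ile: 3 codons.
Gln: 2 codons.
Ile: 3 codons.
Glu: 2 codons.
1 × 3 × 2 × 3 × 2 = 36.

36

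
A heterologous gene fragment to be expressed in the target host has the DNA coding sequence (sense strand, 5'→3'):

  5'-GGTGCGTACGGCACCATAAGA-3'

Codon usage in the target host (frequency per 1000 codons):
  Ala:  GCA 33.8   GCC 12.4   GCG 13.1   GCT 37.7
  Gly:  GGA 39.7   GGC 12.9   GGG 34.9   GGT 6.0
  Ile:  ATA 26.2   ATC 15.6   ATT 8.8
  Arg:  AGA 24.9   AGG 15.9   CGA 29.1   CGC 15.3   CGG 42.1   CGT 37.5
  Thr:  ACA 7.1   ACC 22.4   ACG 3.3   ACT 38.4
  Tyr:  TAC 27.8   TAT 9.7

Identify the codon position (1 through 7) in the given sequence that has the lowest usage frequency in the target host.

Codon 1 GGT (Gly): 6.0 per 1000.
Codon 2 GCG (Ala): 13.1 per 1000.
Codon 3 TAC (Tyr): 27.8 per 1000.
Codon 4 GGC (Gly): 12.9 per 1000.
Codon 5 ACC (Thr): 22.4 per 1000.
Codon 6 ATA (Ile): 26.2 per 1000.
Codon 7 AGA (Arg): 24.9 per 1000.
Lowest frequency is 6.0 at codon 1.

1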